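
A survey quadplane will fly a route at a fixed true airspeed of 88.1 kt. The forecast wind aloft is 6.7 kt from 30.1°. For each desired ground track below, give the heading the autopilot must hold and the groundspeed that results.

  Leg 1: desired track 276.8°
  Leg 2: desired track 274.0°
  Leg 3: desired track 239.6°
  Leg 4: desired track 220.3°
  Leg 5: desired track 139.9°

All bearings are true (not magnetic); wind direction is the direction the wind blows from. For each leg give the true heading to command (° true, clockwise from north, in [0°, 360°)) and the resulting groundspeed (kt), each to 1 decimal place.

Leg 1: heading=280.8°, groundspeed=90.5 kt
Leg 2: heading=277.9°, groundspeed=90.8 kt
Leg 3: heading=241.7°, groundspeed=93.9 kt
Leg 4: heading=221.1°, groundspeed=94.7 kt
Leg 5: heading=135.8°, groundspeed=90.1 kt

Leg 1: desired track 276.8°; wind correction +4.0° → command heading 280.8°, groundspeed 90.5 kt
Leg 2: desired track 274.0°; wind correction +3.9° → command heading 277.9°, groundspeed 90.8 kt
Leg 3: desired track 239.6°; wind correction +2.1° → command heading 241.7°, groundspeed 93.9 kt
Leg 4: desired track 220.3°; wind correction +0.8° → command heading 221.1°, groundspeed 94.7 kt
Leg 5: desired track 139.9°; wind correction -4.1° → command heading 135.8°, groundspeed 90.1 kt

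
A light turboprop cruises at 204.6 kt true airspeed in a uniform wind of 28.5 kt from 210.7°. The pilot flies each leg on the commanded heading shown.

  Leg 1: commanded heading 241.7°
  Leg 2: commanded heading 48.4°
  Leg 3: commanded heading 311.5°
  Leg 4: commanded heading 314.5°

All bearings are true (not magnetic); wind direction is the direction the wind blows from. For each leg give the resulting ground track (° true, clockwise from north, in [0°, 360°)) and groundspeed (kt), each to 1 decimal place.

Leg 1: track=246.4°, groundspeed=180.8 kt
Leg 2: track=46.3°, groundspeed=231.9 kt
Leg 3: track=319.1°, groundspeed=211.8 kt
Leg 4: track=322.0°, groundspeed=213.2 kt

Leg 1: heading 241.7°; drift +4.7° → track 246.4°, groundspeed 180.8 kt
Leg 2: heading 48.4°; drift -2.1° → track 46.3°, groundspeed 231.9 kt
Leg 3: heading 311.5°; drift +7.6° → track 319.1°, groundspeed 211.8 kt
Leg 4: heading 314.5°; drift +7.5° → track 322.0°, groundspeed 213.2 kt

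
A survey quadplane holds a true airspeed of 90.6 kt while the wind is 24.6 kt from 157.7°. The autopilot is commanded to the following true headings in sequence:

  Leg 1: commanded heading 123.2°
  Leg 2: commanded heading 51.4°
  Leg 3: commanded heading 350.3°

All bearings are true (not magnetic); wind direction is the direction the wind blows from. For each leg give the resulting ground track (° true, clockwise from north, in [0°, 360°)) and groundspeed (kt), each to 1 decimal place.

Leg 1: heading 123.2°; drift -11.2° → track 112.0°, groundspeed 71.7 kt
Leg 2: heading 51.4°; drift -13.6° → track 37.8°, groundspeed 100.3 kt
Leg 3: heading 350.3°; drift -2.7° → track 347.6°, groundspeed 114.7 kt

Leg 1: track=112.0°, groundspeed=71.7 kt
Leg 2: track=37.8°, groundspeed=100.3 kt
Leg 3: track=347.6°, groundspeed=114.7 kt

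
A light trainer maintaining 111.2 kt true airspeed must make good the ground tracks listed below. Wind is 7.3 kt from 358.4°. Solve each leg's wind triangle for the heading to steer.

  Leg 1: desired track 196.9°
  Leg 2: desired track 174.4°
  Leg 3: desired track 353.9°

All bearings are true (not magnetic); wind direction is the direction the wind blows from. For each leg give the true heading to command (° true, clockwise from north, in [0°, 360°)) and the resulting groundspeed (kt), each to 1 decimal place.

Leg 1: desired track 196.9°; wind correction +1.2° → command heading 198.1°, groundspeed 118.1 kt
Leg 2: desired track 174.4°; wind correction -0.3° → command heading 174.1°, groundspeed 118.5 kt
Leg 3: desired track 353.9°; wind correction +0.3° → command heading 354.2°, groundspeed 103.9 kt

Leg 1: heading=198.1°, groundspeed=118.1 kt
Leg 2: heading=174.1°, groundspeed=118.5 kt
Leg 3: heading=354.2°, groundspeed=103.9 kt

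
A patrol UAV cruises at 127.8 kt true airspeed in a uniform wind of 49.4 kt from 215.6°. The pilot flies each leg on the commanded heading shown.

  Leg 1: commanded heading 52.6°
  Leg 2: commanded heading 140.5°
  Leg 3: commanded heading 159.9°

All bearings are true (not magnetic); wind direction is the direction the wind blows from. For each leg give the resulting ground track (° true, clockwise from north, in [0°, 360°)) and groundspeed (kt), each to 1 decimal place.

Leg 1: heading 52.6°; drift -4.7° → track 47.9°, groundspeed 175.6 kt
Leg 2: heading 140.5°; drift -22.5° → track 118.0°, groundspeed 124.6 kt
Leg 3: heading 159.9°; drift -22.2° → track 137.7°, groundspeed 108.0 kt

Leg 1: track=47.9°, groundspeed=175.6 kt
Leg 2: track=118.0°, groundspeed=124.6 kt
Leg 3: track=137.7°, groundspeed=108.0 kt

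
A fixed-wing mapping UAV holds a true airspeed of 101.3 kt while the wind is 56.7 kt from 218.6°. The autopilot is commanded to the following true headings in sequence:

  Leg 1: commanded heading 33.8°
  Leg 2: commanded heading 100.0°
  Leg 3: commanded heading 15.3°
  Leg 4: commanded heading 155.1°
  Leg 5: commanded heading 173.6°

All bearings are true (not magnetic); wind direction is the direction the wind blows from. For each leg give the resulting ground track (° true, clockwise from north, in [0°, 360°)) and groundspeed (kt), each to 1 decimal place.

Leg 1: track=35.5°, groundspeed=157.9 kt
Leg 2: track=78.8°, groundspeed=137.8 kt
Leg 3: track=23.6°, groundspeed=155.0 kt
Leg 4: track=121.4°, groundspeed=91.4 kt
Leg 5: track=140.4°, groundspeed=73.2 kt

Leg 1: heading 33.8°; drift +1.7° → track 35.5°, groundspeed 157.9 kt
Leg 2: heading 100.0°; drift -21.2° → track 78.8°, groundspeed 137.8 kt
Leg 3: heading 15.3°; drift +8.3° → track 23.6°, groundspeed 155.0 kt
Leg 4: heading 155.1°; drift -33.7° → track 121.4°, groundspeed 91.4 kt
Leg 5: heading 173.6°; drift -33.2° → track 140.4°, groundspeed 73.2 kt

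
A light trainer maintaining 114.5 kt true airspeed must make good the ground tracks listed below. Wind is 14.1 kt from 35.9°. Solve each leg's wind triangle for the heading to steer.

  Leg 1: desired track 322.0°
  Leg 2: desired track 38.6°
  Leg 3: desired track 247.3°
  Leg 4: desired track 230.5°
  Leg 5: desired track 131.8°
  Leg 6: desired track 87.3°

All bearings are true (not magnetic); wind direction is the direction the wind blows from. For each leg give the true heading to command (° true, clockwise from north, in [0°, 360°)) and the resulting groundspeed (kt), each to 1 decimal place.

Leg 1: desired track 322.0°; wind correction +6.8° → command heading 328.8°, groundspeed 109.8 kt
Leg 2: desired track 38.6°; wind correction -0.3° → command heading 38.3°, groundspeed 100.4 kt
Leg 3: desired track 247.3°; wind correction +3.7° → command heading 251.0°, groundspeed 126.3 kt
Leg 4: desired track 230.5°; wind correction +1.8° → command heading 232.3°, groundspeed 128.1 kt
Leg 5: desired track 131.8°; wind correction -7.0° → command heading 124.8°, groundspeed 115.1 kt
Leg 6: desired track 87.3°; wind correction -5.5° → command heading 81.8°, groundspeed 105.2 kt

Leg 1: heading=328.8°, groundspeed=109.8 kt
Leg 2: heading=38.3°, groundspeed=100.4 kt
Leg 3: heading=251.0°, groundspeed=126.3 kt
Leg 4: heading=232.3°, groundspeed=128.1 kt
Leg 5: heading=124.8°, groundspeed=115.1 kt
Leg 6: heading=81.8°, groundspeed=105.2 kt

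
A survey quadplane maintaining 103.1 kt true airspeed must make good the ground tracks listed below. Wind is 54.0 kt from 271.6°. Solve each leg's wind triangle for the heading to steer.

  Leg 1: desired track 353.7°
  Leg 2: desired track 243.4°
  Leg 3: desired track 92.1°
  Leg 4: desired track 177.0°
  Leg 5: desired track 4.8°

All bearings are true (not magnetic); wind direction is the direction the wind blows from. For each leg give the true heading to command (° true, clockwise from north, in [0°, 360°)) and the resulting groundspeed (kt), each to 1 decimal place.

Leg 1: heading=322.4°, groundspeed=80.7 kt
Leg 2: heading=257.7°, groundspeed=52.3 kt
Leg 3: heading=92.4°, groundspeed=157.1 kt
Leg 4: heading=208.5°, groundspeed=92.3 kt
Leg 5: heading=333.3°, groundspeed=90.9 kt

Leg 1: desired track 353.7°; wind correction -31.3° → command heading 322.4°, groundspeed 80.7 kt
Leg 2: desired track 243.4°; wind correction +14.3° → command heading 257.7°, groundspeed 52.3 kt
Leg 3: desired track 92.1°; wind correction +0.3° → command heading 92.4°, groundspeed 157.1 kt
Leg 4: desired track 177.0°; wind correction +31.5° → command heading 208.5°, groundspeed 92.3 kt
Leg 5: desired track 4.8°; wind correction -31.5° → command heading 333.3°, groundspeed 90.9 kt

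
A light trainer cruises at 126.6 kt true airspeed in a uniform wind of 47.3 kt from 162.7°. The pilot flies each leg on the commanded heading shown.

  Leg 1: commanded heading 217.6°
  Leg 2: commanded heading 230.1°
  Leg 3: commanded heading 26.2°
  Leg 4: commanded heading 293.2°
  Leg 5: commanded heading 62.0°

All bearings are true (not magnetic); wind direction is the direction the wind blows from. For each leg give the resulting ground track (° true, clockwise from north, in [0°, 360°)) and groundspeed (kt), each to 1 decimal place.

Leg 1: track=238.9°, groundspeed=106.7 kt
Leg 2: track=252.0°, groundspeed=116.9 kt
Leg 3: track=14.8°, groundspeed=164.2 kt
Leg 4: track=306.1°, groundspeed=161.4 kt
Leg 5: track=43.1°, groundspeed=143.1 kt

Leg 1: heading 217.6°; drift +21.3° → track 238.9°, groundspeed 106.7 kt
Leg 2: heading 230.1°; drift +21.9° → track 252.0°, groundspeed 116.9 kt
Leg 3: heading 26.2°; drift -11.4° → track 14.8°, groundspeed 164.2 kt
Leg 4: heading 293.2°; drift +12.9° → track 306.1°, groundspeed 161.4 kt
Leg 5: heading 62.0°; drift -18.9° → track 43.1°, groundspeed 143.1 kt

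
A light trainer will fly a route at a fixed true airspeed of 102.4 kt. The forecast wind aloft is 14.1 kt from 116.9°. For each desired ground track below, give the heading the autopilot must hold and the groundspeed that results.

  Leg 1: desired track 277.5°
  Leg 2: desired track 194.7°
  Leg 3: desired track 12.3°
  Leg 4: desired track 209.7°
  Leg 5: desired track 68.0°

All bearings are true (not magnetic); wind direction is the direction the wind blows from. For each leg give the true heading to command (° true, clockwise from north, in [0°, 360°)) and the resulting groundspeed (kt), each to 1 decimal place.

Leg 1: heading=274.9°, groundspeed=115.6 kt
Leg 2: heading=187.0°, groundspeed=98.5 kt
Leg 3: heading=20.0°, groundspeed=105.0 kt
Leg 4: heading=201.8°, groundspeed=102.1 kt
Leg 5: heading=74.0°, groundspeed=92.6 kt

Leg 1: desired track 277.5°; wind correction -2.6° → command heading 274.9°, groundspeed 115.6 kt
Leg 2: desired track 194.7°; wind correction -7.7° → command heading 187.0°, groundspeed 98.5 kt
Leg 3: desired track 12.3°; wind correction +7.7° → command heading 20.0°, groundspeed 105.0 kt
Leg 4: desired track 209.7°; wind correction -7.9° → command heading 201.8°, groundspeed 102.1 kt
Leg 5: desired track 68.0°; wind correction +6.0° → command heading 74.0°, groundspeed 92.6 kt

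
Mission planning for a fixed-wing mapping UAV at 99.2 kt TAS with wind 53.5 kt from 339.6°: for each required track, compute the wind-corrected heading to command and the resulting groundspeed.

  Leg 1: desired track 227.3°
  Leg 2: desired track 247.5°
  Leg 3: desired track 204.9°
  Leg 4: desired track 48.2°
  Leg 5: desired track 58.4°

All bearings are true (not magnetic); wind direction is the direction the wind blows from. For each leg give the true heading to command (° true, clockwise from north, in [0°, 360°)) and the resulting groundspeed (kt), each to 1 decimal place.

Leg 1: desired track 227.3°; wind correction +29.9° → command heading 257.2°, groundspeed 106.3 kt
Leg 2: desired track 247.5°; wind correction +32.6° → command heading 280.1°, groundspeed 85.5 kt
Leg 3: desired track 204.9°; wind correction +22.5° → command heading 227.4°, groundspeed 129.3 kt
Leg 4: desired track 48.2°; wind correction -30.1° → command heading 18.1°, groundspeed 66.3 kt
Leg 5: desired track 58.4°; wind correction -31.9° → command heading 26.5°, groundspeed 73.8 kt

Leg 1: heading=257.2°, groundspeed=106.3 kt
Leg 2: heading=280.1°, groundspeed=85.5 kt
Leg 3: heading=227.4°, groundspeed=129.3 kt
Leg 4: heading=18.1°, groundspeed=66.3 kt
Leg 5: heading=26.5°, groundspeed=73.8 kt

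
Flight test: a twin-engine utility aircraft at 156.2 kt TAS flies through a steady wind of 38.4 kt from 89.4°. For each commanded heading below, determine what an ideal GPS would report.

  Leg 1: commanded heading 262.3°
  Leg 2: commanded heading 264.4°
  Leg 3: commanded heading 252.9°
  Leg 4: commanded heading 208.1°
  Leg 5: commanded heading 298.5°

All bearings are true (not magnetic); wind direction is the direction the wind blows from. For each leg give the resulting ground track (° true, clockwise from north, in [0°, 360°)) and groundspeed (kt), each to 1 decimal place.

Leg 1: heading 262.3°; drift +1.4° → track 263.7°, groundspeed 194.4 kt
Leg 2: heading 264.4°; drift +1.0° → track 265.4°, groundspeed 194.5 kt
Leg 3: heading 252.9°; drift +3.2° → track 256.1°, groundspeed 193.3 kt
Leg 4: heading 208.1°; drift +10.9° → track 219.0°, groundspeed 177.9 kt
Leg 5: heading 298.5°; drift -5.6° → track 292.9°, groundspeed 190.7 kt

Leg 1: track=263.7°, groundspeed=194.4 kt
Leg 2: track=265.4°, groundspeed=194.5 kt
Leg 3: track=256.1°, groundspeed=193.3 kt
Leg 4: track=219.0°, groundspeed=177.9 kt
Leg 5: track=292.9°, groundspeed=190.7 kt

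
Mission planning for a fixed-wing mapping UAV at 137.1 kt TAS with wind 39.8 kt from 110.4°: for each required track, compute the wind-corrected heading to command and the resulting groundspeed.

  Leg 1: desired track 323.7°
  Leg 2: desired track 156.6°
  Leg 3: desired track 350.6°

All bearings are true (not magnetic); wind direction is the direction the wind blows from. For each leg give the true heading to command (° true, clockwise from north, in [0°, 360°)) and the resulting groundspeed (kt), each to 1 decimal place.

Leg 1: heading=332.9°, groundspeed=168.6 kt
Leg 2: heading=144.5°, groundspeed=106.5 kt
Leg 3: heading=5.2°, groundspeed=152.5 kt

Leg 1: desired track 323.7°; wind correction +9.2° → command heading 332.9°, groundspeed 168.6 kt
Leg 2: desired track 156.6°; wind correction -12.1° → command heading 144.5°, groundspeed 106.5 kt
Leg 3: desired track 350.6°; wind correction +14.6° → command heading 5.2°, groundspeed 152.5 kt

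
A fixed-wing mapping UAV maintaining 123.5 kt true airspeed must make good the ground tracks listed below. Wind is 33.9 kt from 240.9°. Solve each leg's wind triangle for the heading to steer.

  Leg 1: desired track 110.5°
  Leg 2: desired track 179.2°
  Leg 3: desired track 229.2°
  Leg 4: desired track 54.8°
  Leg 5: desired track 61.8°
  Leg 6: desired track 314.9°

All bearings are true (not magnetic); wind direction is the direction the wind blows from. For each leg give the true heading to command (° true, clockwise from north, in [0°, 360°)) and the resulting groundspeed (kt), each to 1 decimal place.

Leg 1: desired track 110.5°; wind correction +12.1° → command heading 122.6°, groundspeed 142.7 kt
Leg 2: desired track 179.2°; wind correction +14.0° → command heading 193.2°, groundspeed 103.8 kt
Leg 3: desired track 229.2°; wind correction +3.2° → command heading 232.4°, groundspeed 90.1 kt
Leg 4: desired track 54.8°; wind correction -1.7° → command heading 53.1°, groundspeed 157.2 kt
Leg 5: desired track 61.8°; wind correction +0.2° → command heading 62.0°, groundspeed 157.4 kt
Leg 6: desired track 314.9°; wind correction -15.3° → command heading 299.6°, groundspeed 109.8 kt

Leg 1: heading=122.6°, groundspeed=142.7 kt
Leg 2: heading=193.2°, groundspeed=103.8 kt
Leg 3: heading=232.4°, groundspeed=90.1 kt
Leg 4: heading=53.1°, groundspeed=157.2 kt
Leg 5: heading=62.0°, groundspeed=157.4 kt
Leg 6: heading=299.6°, groundspeed=109.8 kt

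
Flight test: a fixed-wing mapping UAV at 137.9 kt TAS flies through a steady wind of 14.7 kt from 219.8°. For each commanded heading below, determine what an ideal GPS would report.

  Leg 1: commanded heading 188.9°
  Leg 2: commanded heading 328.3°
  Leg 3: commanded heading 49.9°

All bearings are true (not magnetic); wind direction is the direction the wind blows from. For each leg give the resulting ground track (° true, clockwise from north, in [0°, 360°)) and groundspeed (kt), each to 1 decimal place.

Leg 1: track=185.5°, groundspeed=125.5 kt
Leg 2: track=333.9°, groundspeed=143.2 kt
Leg 3: track=48.9°, groundspeed=152.4 kt

Leg 1: heading 188.9°; drift -3.4° → track 185.5°, groundspeed 125.5 kt
Leg 2: heading 328.3°; drift +5.6° → track 333.9°, groundspeed 143.2 kt
Leg 3: heading 49.9°; drift -1.0° → track 48.9°, groundspeed 152.4 kt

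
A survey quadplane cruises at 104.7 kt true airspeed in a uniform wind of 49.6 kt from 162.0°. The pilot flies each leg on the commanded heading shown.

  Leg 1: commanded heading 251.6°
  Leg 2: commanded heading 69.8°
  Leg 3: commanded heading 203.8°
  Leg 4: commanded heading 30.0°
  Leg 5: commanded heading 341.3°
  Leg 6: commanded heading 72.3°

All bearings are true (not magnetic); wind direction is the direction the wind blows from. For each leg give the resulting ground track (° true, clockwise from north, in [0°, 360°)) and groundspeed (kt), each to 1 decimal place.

Leg 1: heading 251.6°; drift +25.4° → track 277.0°, groundspeed 115.5 kt
Leg 2: heading 69.8°; drift -24.9° → track 44.9°, groundspeed 117.6 kt
Leg 3: heading 203.8°; drift +26.0° → track 229.8°, groundspeed 75.4 kt
Leg 4: heading 30.0°; drift -15.0° → track 15.0°, groundspeed 142.7 kt
Leg 5: heading 341.3°; drift +0.2° → track 341.5°, groundspeed 154.3 kt
Leg 6: heading 72.3°; drift -25.4° → track 46.9°, groundspeed 115.6 kt

Leg 1: track=277.0°, groundspeed=115.5 kt
Leg 2: track=44.9°, groundspeed=117.6 kt
Leg 3: track=229.8°, groundspeed=75.4 kt
Leg 4: track=15.0°, groundspeed=142.7 kt
Leg 5: track=341.5°, groundspeed=154.3 kt
Leg 6: track=46.9°, groundspeed=115.6 kt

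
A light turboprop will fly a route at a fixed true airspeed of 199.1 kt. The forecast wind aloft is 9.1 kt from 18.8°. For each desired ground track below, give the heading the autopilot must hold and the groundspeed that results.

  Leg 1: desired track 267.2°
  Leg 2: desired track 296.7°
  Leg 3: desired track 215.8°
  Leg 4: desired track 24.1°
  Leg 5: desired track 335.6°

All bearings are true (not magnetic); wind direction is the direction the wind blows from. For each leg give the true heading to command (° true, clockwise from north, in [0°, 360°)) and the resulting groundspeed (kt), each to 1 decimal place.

Leg 1: heading=269.6°, groundspeed=202.3 kt
Leg 2: heading=299.3°, groundspeed=197.6 kt
Leg 3: heading=216.6°, groundspeed=207.8 kt
Leg 4: heading=23.9°, groundspeed=190.0 kt
Leg 5: heading=337.4°, groundspeed=192.4 kt

Leg 1: desired track 267.2°; wind correction +2.4° → command heading 269.6°, groundspeed 202.3 kt
Leg 2: desired track 296.7°; wind correction +2.6° → command heading 299.3°, groundspeed 197.6 kt
Leg 3: desired track 215.8°; wind correction +0.8° → command heading 216.6°, groundspeed 207.8 kt
Leg 4: desired track 24.1°; wind correction -0.2° → command heading 23.9°, groundspeed 190.0 kt
Leg 5: desired track 335.6°; wind correction +1.8° → command heading 337.4°, groundspeed 192.4 kt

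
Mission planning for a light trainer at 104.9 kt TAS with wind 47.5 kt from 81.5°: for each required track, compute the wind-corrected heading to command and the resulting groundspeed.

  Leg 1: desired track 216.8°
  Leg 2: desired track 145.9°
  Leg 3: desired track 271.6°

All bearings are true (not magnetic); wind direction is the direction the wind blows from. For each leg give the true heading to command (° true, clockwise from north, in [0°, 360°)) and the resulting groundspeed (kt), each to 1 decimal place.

Leg 1: desired track 216.8°; wind correction -18.6° → command heading 198.2°, groundspeed 133.2 kt
Leg 2: desired track 145.9°; wind correction -24.1° → command heading 121.8°, groundspeed 75.2 kt
Leg 3: desired track 271.6°; wind correction +4.6° → command heading 276.2°, groundspeed 151.3 kt

Leg 1: heading=198.2°, groundspeed=133.2 kt
Leg 2: heading=121.8°, groundspeed=75.2 kt
Leg 3: heading=276.2°, groundspeed=151.3 kt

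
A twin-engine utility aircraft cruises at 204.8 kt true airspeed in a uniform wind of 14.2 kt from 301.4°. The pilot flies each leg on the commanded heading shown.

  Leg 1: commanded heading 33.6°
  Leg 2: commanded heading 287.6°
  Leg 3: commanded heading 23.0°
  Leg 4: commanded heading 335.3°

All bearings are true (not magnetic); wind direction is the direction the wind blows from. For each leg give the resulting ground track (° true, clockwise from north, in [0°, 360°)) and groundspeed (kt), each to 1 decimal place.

Leg 1: heading 33.6°; drift +4.0° → track 37.6°, groundspeed 205.8 kt
Leg 2: heading 287.6°; drift -1.0° → track 286.6°, groundspeed 191.0 kt
Leg 3: heading 23.0°; drift +4.0° → track 27.0°, groundspeed 203.2 kt
Leg 4: heading 335.3°; drift +2.3° → track 337.6°, groundspeed 193.2 kt

Leg 1: track=37.6°, groundspeed=205.8 kt
Leg 2: track=286.6°, groundspeed=191.0 kt
Leg 3: track=27.0°, groundspeed=203.2 kt
Leg 4: track=337.6°, groundspeed=193.2 kt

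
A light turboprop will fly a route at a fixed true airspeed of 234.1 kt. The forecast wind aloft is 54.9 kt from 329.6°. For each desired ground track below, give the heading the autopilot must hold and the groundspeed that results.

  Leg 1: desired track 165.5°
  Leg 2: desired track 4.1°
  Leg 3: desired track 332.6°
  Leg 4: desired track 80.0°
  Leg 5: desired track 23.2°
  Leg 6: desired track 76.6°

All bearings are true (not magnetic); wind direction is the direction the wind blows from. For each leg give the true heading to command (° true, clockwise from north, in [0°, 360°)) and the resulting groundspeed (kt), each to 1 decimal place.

Leg 1: heading=169.2°, groundspeed=286.4 kt
Leg 2: heading=356.5°, groundspeed=186.8 kt
Leg 3: heading=331.9°, groundspeed=179.3 kt
Leg 4: heading=67.3°, groundspeed=247.5 kt
Leg 5: heading=12.3°, groundspeed=197.3 kt
Leg 6: heading=63.6°, groundspeed=244.2 kt

Leg 1: desired track 165.5°; wind correction +3.7° → command heading 169.2°, groundspeed 286.4 kt
Leg 2: desired track 4.1°; wind correction -7.6° → command heading 356.5°, groundspeed 186.8 kt
Leg 3: desired track 332.6°; wind correction -0.7° → command heading 331.9°, groundspeed 179.3 kt
Leg 4: desired track 80.0°; wind correction -12.7° → command heading 67.3°, groundspeed 247.5 kt
Leg 5: desired track 23.2°; wind correction -10.9° → command heading 12.3°, groundspeed 197.3 kt
Leg 6: desired track 76.6°; wind correction -13.0° → command heading 63.6°, groundspeed 244.2 kt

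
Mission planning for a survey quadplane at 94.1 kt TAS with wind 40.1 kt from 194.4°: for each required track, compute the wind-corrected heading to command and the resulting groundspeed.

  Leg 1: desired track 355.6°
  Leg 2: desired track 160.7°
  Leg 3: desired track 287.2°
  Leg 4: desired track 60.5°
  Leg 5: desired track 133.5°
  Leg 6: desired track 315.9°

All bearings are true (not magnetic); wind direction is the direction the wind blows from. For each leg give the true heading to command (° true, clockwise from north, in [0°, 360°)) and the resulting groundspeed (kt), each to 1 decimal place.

Leg 1: heading=347.7°, groundspeed=131.2 kt
Leg 2: heading=174.4°, groundspeed=58.1 kt
Leg 3: heading=262.0°, groundspeed=87.1 kt
Leg 4: heading=78.4°, groundspeed=117.4 kt
Leg 5: heading=155.4°, groundspeed=67.8 kt
Leg 6: heading=294.6°, groundspeed=108.6 kt

Leg 1: desired track 355.6°; wind correction -7.9° → command heading 347.7°, groundspeed 131.2 kt
Leg 2: desired track 160.7°; wind correction +13.7° → command heading 174.4°, groundspeed 58.1 kt
Leg 3: desired track 287.2°; wind correction -25.2° → command heading 262.0°, groundspeed 87.1 kt
Leg 4: desired track 60.5°; wind correction +17.9° → command heading 78.4°, groundspeed 117.4 kt
Leg 5: desired track 133.5°; wind correction +21.9° → command heading 155.4°, groundspeed 67.8 kt
Leg 6: desired track 315.9°; wind correction -21.3° → command heading 294.6°, groundspeed 108.6 kt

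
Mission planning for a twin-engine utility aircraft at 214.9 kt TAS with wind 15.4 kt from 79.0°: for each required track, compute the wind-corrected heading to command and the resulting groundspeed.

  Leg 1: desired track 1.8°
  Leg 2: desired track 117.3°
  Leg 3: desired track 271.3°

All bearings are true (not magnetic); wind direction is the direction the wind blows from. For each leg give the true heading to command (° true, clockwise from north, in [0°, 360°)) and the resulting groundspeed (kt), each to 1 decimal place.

Leg 1: desired track 1.8°; wind correction +4.0° → command heading 5.8°, groundspeed 211.0 kt
Leg 2: desired track 117.3°; wind correction -2.5° → command heading 114.8°, groundspeed 202.6 kt
Leg 3: desired track 271.3°; wind correction +0.9° → command heading 272.2°, groundspeed 229.9 kt

Leg 1: heading=5.8°, groundspeed=211.0 kt
Leg 2: heading=114.8°, groundspeed=202.6 kt
Leg 3: heading=272.2°, groundspeed=229.9 kt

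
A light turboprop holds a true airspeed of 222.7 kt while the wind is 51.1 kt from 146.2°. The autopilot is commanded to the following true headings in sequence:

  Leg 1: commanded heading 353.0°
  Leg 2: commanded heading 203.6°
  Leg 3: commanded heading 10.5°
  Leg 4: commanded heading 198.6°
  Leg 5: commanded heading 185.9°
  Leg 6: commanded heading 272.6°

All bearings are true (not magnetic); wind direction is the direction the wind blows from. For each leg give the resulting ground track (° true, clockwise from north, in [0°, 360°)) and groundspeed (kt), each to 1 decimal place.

Leg 1: track=348.1°, groundspeed=269.3 kt
Leg 2: track=216.0°, groundspeed=199.9 kt
Leg 3: track=2.7°, groundspeed=261.7 kt
Leg 4: track=210.5°, groundspeed=195.8 kt
Leg 5: track=196.0°, groundspeed=186.3 kt
Leg 6: track=281.8°, groundspeed=256.3 kt

Leg 1: heading 353.0°; drift -4.9° → track 348.1°, groundspeed 269.3 kt
Leg 2: heading 203.6°; drift +12.4° → track 216.0°, groundspeed 199.9 kt
Leg 3: heading 10.5°; drift -7.8° → track 2.7°, groundspeed 261.7 kt
Leg 4: heading 198.6°; drift +11.9° → track 210.5°, groundspeed 195.8 kt
Leg 5: heading 185.9°; drift +10.1° → track 196.0°, groundspeed 186.3 kt
Leg 6: heading 272.6°; drift +9.2° → track 281.8°, groundspeed 256.3 kt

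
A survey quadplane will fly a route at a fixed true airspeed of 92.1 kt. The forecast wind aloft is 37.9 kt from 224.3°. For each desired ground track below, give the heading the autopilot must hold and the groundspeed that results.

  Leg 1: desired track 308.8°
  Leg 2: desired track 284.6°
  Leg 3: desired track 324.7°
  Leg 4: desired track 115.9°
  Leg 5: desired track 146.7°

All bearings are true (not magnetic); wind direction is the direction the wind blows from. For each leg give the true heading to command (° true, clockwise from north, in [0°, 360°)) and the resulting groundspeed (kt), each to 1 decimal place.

Leg 1: desired track 308.8°; wind correction -24.2° → command heading 284.6°, groundspeed 80.4 kt
Leg 2: desired track 284.6°; wind correction -20.9° → command heading 263.7°, groundspeed 67.2 kt
Leg 3: desired track 324.7°; wind correction -23.9° → command heading 300.8°, groundspeed 91.1 kt
Leg 4: desired track 115.9°; wind correction +23.0° → command heading 138.9°, groundspeed 96.8 kt
Leg 5: desired track 146.7°; wind correction +23.7° → command heading 170.4°, groundspeed 76.2 kt

Leg 1: heading=284.6°, groundspeed=80.4 kt
Leg 2: heading=263.7°, groundspeed=67.2 kt
Leg 3: heading=300.8°, groundspeed=91.1 kt
Leg 4: heading=138.9°, groundspeed=96.8 kt
Leg 5: heading=170.4°, groundspeed=76.2 kt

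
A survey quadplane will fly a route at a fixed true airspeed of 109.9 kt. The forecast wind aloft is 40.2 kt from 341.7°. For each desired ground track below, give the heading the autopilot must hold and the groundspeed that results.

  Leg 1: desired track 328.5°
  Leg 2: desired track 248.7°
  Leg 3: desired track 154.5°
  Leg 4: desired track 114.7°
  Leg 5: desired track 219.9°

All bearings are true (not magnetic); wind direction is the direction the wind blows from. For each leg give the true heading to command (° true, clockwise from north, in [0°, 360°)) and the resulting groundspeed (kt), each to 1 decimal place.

Leg 1: desired track 328.5°; wind correction +4.8° → command heading 333.3°, groundspeed 70.4 kt
Leg 2: desired track 248.7°; wind correction +21.4° → command heading 270.1°, groundspeed 104.4 kt
Leg 3: desired track 154.5°; wind correction -2.6° → command heading 151.9°, groundspeed 149.7 kt
Leg 4: desired track 114.7°; wind correction -15.5° → command heading 99.2°, groundspeed 133.3 kt
Leg 5: desired track 219.9°; wind correction +18.1° → command heading 238.0°, groundspeed 125.6 kt

Leg 1: heading=333.3°, groundspeed=70.4 kt
Leg 2: heading=270.1°, groundspeed=104.4 kt
Leg 3: heading=151.9°, groundspeed=149.7 kt
Leg 4: heading=99.2°, groundspeed=133.3 kt
Leg 5: heading=238.0°, groundspeed=125.6 kt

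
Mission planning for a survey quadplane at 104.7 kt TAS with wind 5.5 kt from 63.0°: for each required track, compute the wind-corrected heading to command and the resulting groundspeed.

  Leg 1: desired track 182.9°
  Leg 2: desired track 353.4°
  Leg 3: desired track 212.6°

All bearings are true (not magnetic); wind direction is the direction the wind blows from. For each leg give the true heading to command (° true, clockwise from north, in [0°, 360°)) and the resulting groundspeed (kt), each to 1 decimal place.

Leg 1: desired track 182.9°; wind correction -2.6° → command heading 180.3°, groundspeed 107.3 kt
Leg 2: desired track 353.4°; wind correction +2.8° → command heading 356.2°, groundspeed 102.7 kt
Leg 3: desired track 212.6°; wind correction -1.5° → command heading 211.1°, groundspeed 109.4 kt

Leg 1: heading=180.3°, groundspeed=107.3 kt
Leg 2: heading=356.2°, groundspeed=102.7 kt
Leg 3: heading=211.1°, groundspeed=109.4 kt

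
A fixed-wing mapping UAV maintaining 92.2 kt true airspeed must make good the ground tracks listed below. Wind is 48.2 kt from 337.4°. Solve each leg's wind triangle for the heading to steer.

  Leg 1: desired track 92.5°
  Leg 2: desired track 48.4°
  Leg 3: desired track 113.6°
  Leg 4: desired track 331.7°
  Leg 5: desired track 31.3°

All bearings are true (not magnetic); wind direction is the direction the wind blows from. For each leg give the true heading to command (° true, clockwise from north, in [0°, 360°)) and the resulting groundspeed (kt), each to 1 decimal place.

Leg 1: heading=64.2°, groundspeed=101.7 kt
Leg 2: heading=18.8°, groundspeed=64.5 kt
Leg 3: heading=92.4°, groundspeed=120.7 kt
Leg 4: heading=334.7°, groundspeed=44.1 kt
Leg 5: heading=6.3°, groundspeed=55.2 kt

Leg 1: desired track 92.5°; wind correction -28.3° → command heading 64.2°, groundspeed 101.7 kt
Leg 2: desired track 48.4°; wind correction -29.6° → command heading 18.8°, groundspeed 64.5 kt
Leg 3: desired track 113.6°; wind correction -21.2° → command heading 92.4°, groundspeed 120.7 kt
Leg 4: desired track 331.7°; wind correction +3.0° → command heading 334.7°, groundspeed 44.1 kt
Leg 5: desired track 31.3°; wind correction -25.0° → command heading 6.3°, groundspeed 55.2 kt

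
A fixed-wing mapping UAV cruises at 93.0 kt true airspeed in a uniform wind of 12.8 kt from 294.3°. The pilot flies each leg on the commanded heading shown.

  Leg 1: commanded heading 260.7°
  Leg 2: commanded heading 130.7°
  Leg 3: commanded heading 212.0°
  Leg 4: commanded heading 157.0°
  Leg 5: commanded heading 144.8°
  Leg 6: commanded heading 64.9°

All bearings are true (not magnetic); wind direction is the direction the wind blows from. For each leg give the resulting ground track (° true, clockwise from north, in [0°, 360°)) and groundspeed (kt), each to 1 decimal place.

Leg 1: heading 260.7°; drift -4.9° → track 255.8°, groundspeed 82.6 kt
Leg 2: heading 130.7°; drift -2.0° → track 128.7°, groundspeed 105.3 kt
Leg 3: heading 212.0°; drift -7.9° → track 204.1°, groundspeed 92.2 kt
Leg 4: heading 157.0°; drift -4.8° → track 152.2°, groundspeed 102.8 kt
Leg 5: heading 144.8°; drift -3.6° → track 141.2°, groundspeed 104.2 kt
Leg 6: heading 64.9°; drift +5.5° → track 70.4°, groundspeed 101.8 kt

Leg 1: track=255.8°, groundspeed=82.6 kt
Leg 2: track=128.7°, groundspeed=105.3 kt
Leg 3: track=204.1°, groundspeed=92.2 kt
Leg 4: track=152.2°, groundspeed=102.8 kt
Leg 5: track=141.2°, groundspeed=104.2 kt
Leg 6: track=70.4°, groundspeed=101.8 kt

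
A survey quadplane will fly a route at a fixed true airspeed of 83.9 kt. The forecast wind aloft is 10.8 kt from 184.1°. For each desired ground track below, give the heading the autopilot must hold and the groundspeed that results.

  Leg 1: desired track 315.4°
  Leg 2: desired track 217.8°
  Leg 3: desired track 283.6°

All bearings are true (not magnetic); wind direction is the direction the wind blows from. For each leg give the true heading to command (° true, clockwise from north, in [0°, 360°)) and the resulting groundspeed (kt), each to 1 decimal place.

Leg 1: heading=309.9°, groundspeed=90.6 kt
Leg 2: heading=213.7°, groundspeed=74.7 kt
Leg 3: heading=276.3°, groundspeed=85.0 kt

Leg 1: desired track 315.4°; wind correction -5.5° → command heading 309.9°, groundspeed 90.6 kt
Leg 2: desired track 217.8°; wind correction -4.1° → command heading 213.7°, groundspeed 74.7 kt
Leg 3: desired track 283.6°; wind correction -7.3° → command heading 276.3°, groundspeed 85.0 kt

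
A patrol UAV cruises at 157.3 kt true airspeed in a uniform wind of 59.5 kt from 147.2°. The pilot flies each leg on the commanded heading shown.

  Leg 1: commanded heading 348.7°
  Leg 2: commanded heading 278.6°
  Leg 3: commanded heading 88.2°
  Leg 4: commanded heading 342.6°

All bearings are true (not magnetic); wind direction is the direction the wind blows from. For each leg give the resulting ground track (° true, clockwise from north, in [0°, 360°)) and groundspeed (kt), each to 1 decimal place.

Leg 1: heading 348.7°; drift -5.9° → track 342.8°, groundspeed 213.8 kt
Leg 2: heading 278.6°; drift +12.8° → track 291.4°, groundspeed 201.6 kt
Leg 3: heading 88.2°; drift -21.9° → track 66.3°, groundspeed 136.5 kt
Leg 4: heading 342.6°; drift -4.2° → track 338.4°, groundspeed 215.2 kt

Leg 1: track=342.8°, groundspeed=213.8 kt
Leg 2: track=291.4°, groundspeed=201.6 kt
Leg 3: track=66.3°, groundspeed=136.5 kt
Leg 4: track=338.4°, groundspeed=215.2 kt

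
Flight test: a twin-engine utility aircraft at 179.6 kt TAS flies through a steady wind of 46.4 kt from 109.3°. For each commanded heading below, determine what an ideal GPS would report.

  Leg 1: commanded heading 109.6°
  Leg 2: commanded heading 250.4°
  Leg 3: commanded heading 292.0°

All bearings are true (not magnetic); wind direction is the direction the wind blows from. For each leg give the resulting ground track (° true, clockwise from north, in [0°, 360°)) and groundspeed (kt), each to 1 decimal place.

Leg 1: track=109.7°, groundspeed=133.2 kt
Leg 2: track=258.1°, groundspeed=217.7 kt
Leg 3: track=291.4°, groundspeed=226.0 kt

Leg 1: heading 109.6°; drift +0.1° → track 109.7°, groundspeed 133.2 kt
Leg 2: heading 250.4°; drift +7.7° → track 258.1°, groundspeed 217.7 kt
Leg 3: heading 292.0°; drift -0.6° → track 291.4°, groundspeed 226.0 kt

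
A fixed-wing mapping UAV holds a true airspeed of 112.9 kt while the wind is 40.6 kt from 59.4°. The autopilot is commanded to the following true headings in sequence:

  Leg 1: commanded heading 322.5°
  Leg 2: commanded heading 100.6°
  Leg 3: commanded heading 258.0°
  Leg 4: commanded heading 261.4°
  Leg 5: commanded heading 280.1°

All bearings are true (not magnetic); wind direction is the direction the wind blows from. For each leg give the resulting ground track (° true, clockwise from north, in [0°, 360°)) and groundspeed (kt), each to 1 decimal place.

Leg 1: track=303.6°, groundspeed=124.5 kt
Leg 2: track=118.6°, groundspeed=86.6 kt
Leg 3: track=253.1°, groundspeed=151.9 kt
Leg 4: track=255.6°, groundspeed=151.3 kt
Leg 5: track=269.7°, groundspeed=146.1 kt

Leg 1: heading 322.5°; drift -18.9° → track 303.6°, groundspeed 124.5 kt
Leg 2: heading 100.6°; drift +18.0° → track 118.6°, groundspeed 86.6 kt
Leg 3: heading 258.0°; drift -4.9° → track 253.1°, groundspeed 151.9 kt
Leg 4: heading 261.4°; drift -5.8° → track 255.6°, groundspeed 151.3 kt
Leg 5: heading 280.1°; drift -10.4° → track 269.7°, groundspeed 146.1 kt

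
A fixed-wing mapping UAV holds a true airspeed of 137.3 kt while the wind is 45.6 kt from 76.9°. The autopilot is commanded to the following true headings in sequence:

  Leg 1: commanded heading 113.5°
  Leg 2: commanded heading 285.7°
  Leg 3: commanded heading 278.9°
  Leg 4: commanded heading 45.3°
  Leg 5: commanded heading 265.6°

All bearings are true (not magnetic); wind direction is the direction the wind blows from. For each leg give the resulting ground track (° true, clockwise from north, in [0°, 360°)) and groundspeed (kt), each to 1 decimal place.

Leg 1: heading 113.5°; drift +15.1° → track 128.6°, groundspeed 104.3 kt
Leg 2: heading 285.7°; drift -7.1° → track 278.6°, groundspeed 178.6 kt
Leg 3: heading 278.9°; drift -5.4° → track 273.5°, groundspeed 180.4 kt
Leg 4: heading 45.3°; drift -13.6° → track 31.7°, groundspeed 101.3 kt
Leg 5: heading 265.6°; drift -2.2° → track 263.4°, groundspeed 182.5 kt

Leg 1: track=128.6°, groundspeed=104.3 kt
Leg 2: track=278.6°, groundspeed=178.6 kt
Leg 3: track=273.5°, groundspeed=180.4 kt
Leg 4: track=31.7°, groundspeed=101.3 kt
Leg 5: track=263.4°, groundspeed=182.5 kt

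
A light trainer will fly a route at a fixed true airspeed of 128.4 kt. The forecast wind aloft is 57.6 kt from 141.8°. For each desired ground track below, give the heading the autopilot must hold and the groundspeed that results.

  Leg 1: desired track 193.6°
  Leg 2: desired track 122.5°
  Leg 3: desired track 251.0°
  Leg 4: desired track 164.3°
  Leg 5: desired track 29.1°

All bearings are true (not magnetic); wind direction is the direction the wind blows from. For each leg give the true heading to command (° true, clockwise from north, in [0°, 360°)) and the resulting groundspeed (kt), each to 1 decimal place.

Leg 1: heading=173.0°, groundspeed=84.5 kt
Leg 2: heading=131.0°, groundspeed=72.6 kt
Leg 3: heading=225.9°, groundspeed=135.3 kt
Leg 4: heading=154.4°, groundspeed=73.3 kt
Leg 5: heading=53.5°, groundspeed=139.1 kt

Leg 1: desired track 193.6°; wind correction -20.6° → command heading 173.0°, groundspeed 84.5 kt
Leg 2: desired track 122.5°; wind correction +8.5° → command heading 131.0°, groundspeed 72.6 kt
Leg 3: desired track 251.0°; wind correction -25.1° → command heading 225.9°, groundspeed 135.3 kt
Leg 4: desired track 164.3°; wind correction -9.9° → command heading 154.4°, groundspeed 73.3 kt
Leg 5: desired track 29.1°; wind correction +24.4° → command heading 53.5°, groundspeed 139.1 kt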